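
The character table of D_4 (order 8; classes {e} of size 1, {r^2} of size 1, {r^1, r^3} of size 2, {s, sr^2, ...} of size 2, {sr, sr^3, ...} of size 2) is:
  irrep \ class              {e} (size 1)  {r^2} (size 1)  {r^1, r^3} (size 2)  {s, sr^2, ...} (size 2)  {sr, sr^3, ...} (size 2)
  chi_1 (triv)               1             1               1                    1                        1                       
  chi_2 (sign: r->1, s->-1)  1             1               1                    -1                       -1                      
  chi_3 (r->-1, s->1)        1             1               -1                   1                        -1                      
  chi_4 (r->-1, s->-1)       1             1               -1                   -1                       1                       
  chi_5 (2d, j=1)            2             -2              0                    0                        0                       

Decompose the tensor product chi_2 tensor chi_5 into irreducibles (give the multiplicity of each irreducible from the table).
chi_2 tensor chi_5 = chi_5 (all other irreducibles have multiplicity 0).

Justification: The character of a tensor product is the pointwise product (chi_2 * chi_5)(C) = chi_2(C) * chi_5(C):
  {e}: (1)*(2), {r^2}: (1)*(-2), {r^1, r^3}: (1)*(0), {s, sr^2, ...}: (-1)*(0), {sr, sr^3, ...}: (-1)*(0)
so (chi_2 * chi_5) takes values
  {e} -> 2, {r^2} -> -2, {r^1, r^3} -> 0, {s, sr^2, ...} -> 0, {sr, sr^3, ...} -> 0.
Now take the inner product of this character with each irreducible chi from the table, <chi_2*chi_5, chi> = (1/8) sum_C |C| (chi_2*chi_5)(C) conj(chi(C)):
  <chi_2*chi_5, chi_1> = (1/8)[1*(2)*conj(1) + 1*(-2)*conj(1) + 2*(0)*conj(1) + 2*(0)*conj(1) + 2*(0)*conj(1)]
      = (1/8)[(2) + (-2) + (0) + (0) + (0)] = 0/8 = 0
  <chi_2*chi_5, chi_2> = (1/8)[1*(2)*conj(1) + 1*(-2)*conj(1) + 2*(0)*conj(1) + 2*(0)*conj(-1) + 2*(0)*conj(-1)]
      = (1/8)[(2) + (-2) + (0) + (0) + (0)] = 0/8 = 0
  <chi_2*chi_5, chi_3> = (1/8)[1*(2)*conj(1) + 1*(-2)*conj(1) + 2*(0)*conj(-1) + 2*(0)*conj(1) + 2*(0)*conj(-1)]
      = (1/8)[(2) + (-2) + (0) + (0) + (0)] = 0/8 = 0
  <chi_2*chi_5, chi_4> = (1/8)[1*(2)*conj(1) + 1*(-2)*conj(1) + 2*(0)*conj(-1) + 2*(0)*conj(-1) + 2*(0)*conj(1)]
      = (1/8)[(2) + (-2) + (0) + (0) + (0)] = 0/8 = 0
  <chi_2*chi_5, chi_5> = (1/8)[1*(2)*conj(2) + 1*(-2)*conj(-2) + 2*(0)*conj(0) + 2*(0)*conj(0) + 2*(0)*conj(0)]
      = (1/8)[(4) + (4) + (0) + (0) + (0)] = 8/8 = 1
Hence the multiplicities are chi_5: 1. Dimension check: dim(chi_2)*dim(chi_5) = 1*2 = 2 and sum (mult * dim) = 1*2 = 2.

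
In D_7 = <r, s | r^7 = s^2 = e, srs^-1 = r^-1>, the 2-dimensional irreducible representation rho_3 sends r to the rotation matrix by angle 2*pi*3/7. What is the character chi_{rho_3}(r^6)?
chi_{rho_3}(r^6) = 2*cos(2*pi*3*6/7) = -2*cos(pi/7)

Proof sketch: rho_3(r^6) is rotation by angle 2*pi*3*6/7, whose trace is 2*cos(2*pi*3*6/7) = -2*cos(pi/7).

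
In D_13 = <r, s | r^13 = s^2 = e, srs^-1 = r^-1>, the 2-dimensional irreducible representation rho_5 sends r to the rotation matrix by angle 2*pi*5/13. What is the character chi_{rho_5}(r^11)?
chi_{rho_5}(r^11) = 2*cos(2*pi*5*11/13) = 2*cos(110*pi/13)

Details: rho_5(r^11) is rotation by angle 2*pi*5*11/13, whose trace is 2*cos(2*pi*5*11/13) = 2*cos(110*pi/13).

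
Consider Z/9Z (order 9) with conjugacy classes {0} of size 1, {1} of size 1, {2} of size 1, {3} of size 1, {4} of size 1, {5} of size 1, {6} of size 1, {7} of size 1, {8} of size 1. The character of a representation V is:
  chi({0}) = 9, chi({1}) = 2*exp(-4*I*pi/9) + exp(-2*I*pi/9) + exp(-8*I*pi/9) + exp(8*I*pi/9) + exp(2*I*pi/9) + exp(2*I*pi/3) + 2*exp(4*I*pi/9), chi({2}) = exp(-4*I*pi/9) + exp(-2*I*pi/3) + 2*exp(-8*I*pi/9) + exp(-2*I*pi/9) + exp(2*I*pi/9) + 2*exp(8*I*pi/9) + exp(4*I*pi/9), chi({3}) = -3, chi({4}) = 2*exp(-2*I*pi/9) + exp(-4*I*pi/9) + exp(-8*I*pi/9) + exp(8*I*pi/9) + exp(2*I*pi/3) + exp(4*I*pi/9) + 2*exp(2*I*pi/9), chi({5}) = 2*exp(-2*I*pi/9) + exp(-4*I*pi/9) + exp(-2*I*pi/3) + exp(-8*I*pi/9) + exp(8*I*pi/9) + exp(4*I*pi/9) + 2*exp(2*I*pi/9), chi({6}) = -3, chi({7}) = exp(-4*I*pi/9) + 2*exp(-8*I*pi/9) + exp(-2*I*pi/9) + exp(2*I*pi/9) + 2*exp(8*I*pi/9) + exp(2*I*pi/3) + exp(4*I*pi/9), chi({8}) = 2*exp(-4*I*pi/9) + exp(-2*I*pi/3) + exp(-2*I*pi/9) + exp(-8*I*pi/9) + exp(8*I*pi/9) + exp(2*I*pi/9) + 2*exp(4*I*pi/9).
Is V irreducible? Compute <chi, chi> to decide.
Not irreducible (reducible): <chi, chi> = 13 > 1.

Derivation: <chi, chi> = (1/|G|) sum_C |C| * |chi(C)|^2 = (1/9)[1*|9|^2 + 1*|2*exp(-4*I*pi/9) + exp(-2*I*pi/9) + exp(-8*I*pi/9) + exp(8*I*pi/9) + exp(2*I*pi/9) + exp(2*I*pi/3) + 2*exp(4*I*pi/9)|^2 + 1*|exp(-4*I*pi/9) + exp(-2*I*pi/3) + 2*exp(-8*I*pi/9) + exp(-2*I*pi/9) + exp(2*I*pi/9) + 2*exp(8*I*pi/9) + exp(4*I*pi/9)|^2 + 1*|-3|^2 + 1*|2*exp(-2*I*pi/9) + exp(-4*I*pi/9) + exp(-8*I*pi/9) + exp(8*I*pi/9) + exp(2*I*pi/3) + exp(4*I*pi/9) + 2*exp(2*I*pi/9)|^2 + 1*|2*exp(-2*I*pi/9) + exp(-4*I*pi/9) + exp(-2*I*pi/3) + exp(-8*I*pi/9) + exp(8*I*pi/9) + exp(4*I*pi/9) + 2*exp(2*I*pi/9)|^2 + 1*|-3|^2 + 1*|exp(-4*I*pi/9) + 2*exp(-8*I*pi/9) + exp(-2*I*pi/9) + exp(2*I*pi/9) + 2*exp(8*I*pi/9) + exp(2*I*pi/3) + exp(4*I*pi/9)|^2 + 1*|2*exp(-4*I*pi/9) + exp(-2*I*pi/3) + exp(-2*I*pi/9) + exp(-8*I*pi/9) + exp(8*I*pi/9) + exp(2*I*pi/9) + 2*exp(4*I*pi/9)|^2]
  = (1/9)[(81) + (13 + 10*exp(-2*I*pi/3) + 7*exp(-4*I*pi/9) + 8*exp(-2*I*pi/9) + 9*exp(-8*I*pi/9) + 9*exp(8*I*pi/9) + 8*exp(2*I*pi/9) + 7*exp(4*I*pi/9) + 10*exp(2*I*pi/3)) + (13 + 10*exp(-2*I*pi/3) + 8*exp(-4*I*pi/9) + 9*exp(-2*I*pi/9) + 7*exp(-8*I*pi/9) + 7*exp(8*I*pi/9) + 9*exp(2*I*pi/9) + 8*exp(4*I*pi/9) + 10*exp(2*I*pi/3)) + (9) + (13 + 9*exp(-4*I*pi/9) + 10*exp(-2*I*pi/3) + 7*exp(-2*I*pi/9) + 8*exp(-8*I*pi/9) + 8*exp(8*I*pi/9) + 7*exp(2*I*pi/9) + 10*exp(2*I*pi/3) + 9*exp(4*I*pi/9)) + (13 + 9*exp(-4*I*pi/9) + 10*exp(-2*I*pi/3) + 7*exp(-2*I*pi/9) + 8*exp(-8*I*pi/9) + 8*exp(8*I*pi/9) + 7*exp(2*I*pi/9) + 10*exp(2*I*pi/3) + 9*exp(4*I*pi/9)) + (9) + (13 + 10*exp(-2*I*pi/3) + 8*exp(-4*I*pi/9) + 9*exp(-2*I*pi/9) + 7*exp(-8*I*pi/9) + 7*exp(8*I*pi/9) + 9*exp(2*I*pi/9) + 8*exp(4*I*pi/9) + 10*exp(2*I*pi/3)) + (13 + 10*exp(-2*I*pi/3) + 7*exp(-4*I*pi/9) + 8*exp(-2*I*pi/9) + 9*exp(-8*I*pi/9) + 9*exp(8*I*pi/9) + 8*exp(2*I*pi/9) + 7*exp(4*I*pi/9) + 10*exp(2*I*pi/3))] = 117/9 = 13.
(Exp terms are combined using exp(i*s)*conj(exp(i*t)) = exp(i*(s-t)), and sums of them are collapsed using the identity that for every m > 1 the m distinct m-th roots of unity sum to 0, e.g. 1 + exp(2*I*pi/3) + exp(-2*I*pi/3) = 0.)
A character is irreducible iff <chi, chi> = 1, so this representation is reducible.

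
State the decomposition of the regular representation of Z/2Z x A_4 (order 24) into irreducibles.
Each irreducible V_i of dimension d_i appears with multiplicity d_i, i.e. rho_reg = (direct sum over all irreducibles V_i) d_i V_i. The irreducible dimensions for Z/2Z x A_4 are 1, 1, 1, 1, 1, 1, 3, 3: 6 irreducibles of dimension 1, each with multiplicity 1; 2 irreducibles of dimension 3, each with multiplicity 3. Total dimension 6*1*1 + 2*3*3 = 24 = |G|.

Argument: General theorem: in the regular representation of a finite group G, each irreducible appears with multiplicity equal to its dimension. Check: dim(rho_reg) = sum d_i^2 = 1 + 1 + 1 + 1 + 1 + 1 + 9 + 9 = 24 = |G|.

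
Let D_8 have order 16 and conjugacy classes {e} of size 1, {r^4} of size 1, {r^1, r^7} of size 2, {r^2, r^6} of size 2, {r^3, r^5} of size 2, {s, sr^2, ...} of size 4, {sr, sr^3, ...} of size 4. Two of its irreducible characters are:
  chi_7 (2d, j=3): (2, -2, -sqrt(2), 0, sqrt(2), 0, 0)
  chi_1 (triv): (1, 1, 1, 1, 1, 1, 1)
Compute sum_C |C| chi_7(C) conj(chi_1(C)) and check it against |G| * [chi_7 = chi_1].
Sum = 0; so <chi_7, chi_1> = 0 (distinct irreducibles are orthogonal).

Details: Compute term by term over conjugacy classes (|C| * chi_7(C) * conj(chi_1(C))):
  1*(2)*conj(1) + 1*(-2)*conj(1) + 2*(-sqrt(2))*conj(1) + 2*(0)*conj(1) + 2*(sqrt(2))*conj(1) + 4*(0)*conj(1) + 4*(0)*conj(1)
  = (2) + (-2) + (-2*sqrt(2)) + (0) + (2*sqrt(2)) + (0) + (0)
  = 0.
Dividing by |G| = 16 gives 0/16 = 0, matching the row-orthogonality relation <chi_7, chi_1> = [chi_7 = chi_1].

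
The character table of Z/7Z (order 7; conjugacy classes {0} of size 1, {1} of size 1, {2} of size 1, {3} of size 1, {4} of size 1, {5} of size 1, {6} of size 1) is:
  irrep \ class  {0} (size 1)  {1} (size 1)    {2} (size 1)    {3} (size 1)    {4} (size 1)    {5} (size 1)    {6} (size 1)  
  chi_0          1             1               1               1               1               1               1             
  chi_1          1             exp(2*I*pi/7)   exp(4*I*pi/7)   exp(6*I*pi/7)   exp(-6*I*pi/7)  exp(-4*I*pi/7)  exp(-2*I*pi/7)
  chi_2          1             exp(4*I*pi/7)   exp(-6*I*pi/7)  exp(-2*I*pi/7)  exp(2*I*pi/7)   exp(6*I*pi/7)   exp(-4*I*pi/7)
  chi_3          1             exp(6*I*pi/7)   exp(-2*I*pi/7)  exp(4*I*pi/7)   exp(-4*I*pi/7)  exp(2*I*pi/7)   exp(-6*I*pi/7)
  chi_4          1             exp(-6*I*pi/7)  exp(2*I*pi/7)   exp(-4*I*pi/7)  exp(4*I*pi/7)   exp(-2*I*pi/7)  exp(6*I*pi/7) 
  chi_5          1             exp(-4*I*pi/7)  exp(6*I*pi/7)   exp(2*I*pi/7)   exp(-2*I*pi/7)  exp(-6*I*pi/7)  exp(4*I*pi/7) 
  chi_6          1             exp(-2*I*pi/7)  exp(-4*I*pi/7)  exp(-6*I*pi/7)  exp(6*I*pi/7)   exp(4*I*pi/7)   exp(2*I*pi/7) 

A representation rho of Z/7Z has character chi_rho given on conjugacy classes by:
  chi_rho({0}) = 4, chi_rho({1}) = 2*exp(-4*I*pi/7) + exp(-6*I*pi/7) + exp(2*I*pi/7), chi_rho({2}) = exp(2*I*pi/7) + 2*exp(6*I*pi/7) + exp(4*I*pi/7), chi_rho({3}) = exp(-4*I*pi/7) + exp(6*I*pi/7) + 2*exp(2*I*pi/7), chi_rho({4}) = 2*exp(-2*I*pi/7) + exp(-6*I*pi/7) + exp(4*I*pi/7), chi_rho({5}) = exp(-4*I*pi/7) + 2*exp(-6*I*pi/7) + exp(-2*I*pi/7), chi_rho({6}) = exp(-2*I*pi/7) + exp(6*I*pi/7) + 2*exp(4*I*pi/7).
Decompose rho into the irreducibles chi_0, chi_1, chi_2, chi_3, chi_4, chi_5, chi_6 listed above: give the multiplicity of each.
Multiplicities: chi_0: 0, chi_1: 1, chi_2: 0, chi_3: 0, chi_4: 1, chi_5: 2, chi_6: 0.

Explanation: Use <chi_rho, chi> = (1/|G|) sum_C |C| * chi_rho(C) * conj(chi(C)) with |G| = 7 for each irreducible chi in the table:
  <chi_rho, chi_0> = (1/7)[1*(4)*conj(1) + 1*(2*exp(-4*I*pi/7) + exp(-6*I*pi/7) + exp(2*I*pi/7))*conj(1) + 1*(exp(2*I*pi/7) + 2*exp(6*I*pi/7) + exp(4*I*pi/7))*conj(1) + 1*(exp(-4*I*pi/7) + exp(6*I*pi/7) + 2*exp(2*I*pi/7))*conj(1) + 1*(2*exp(-2*I*pi/7) + exp(-6*I*pi/7) + exp(4*I*pi/7))*conj(1) + 1*(exp(-4*I*pi/7) + 2*exp(-6*I*pi/7) + exp(-2*I*pi/7))*conj(1) + 1*(exp(-2*I*pi/7) + exp(6*I*pi/7) + 2*exp(4*I*pi/7))*conj(1)]
      = (1/7)[(4) + (2*exp(-4*I*pi/7) + exp(-6*I*pi/7) + exp(2*I*pi/7)) + (exp(2*I*pi/7) + 2*exp(6*I*pi/7) + exp(4*I*pi/7)) + (exp(-4*I*pi/7) + exp(6*I*pi/7) + 2*exp(2*I*pi/7)) + (2*exp(-2*I*pi/7) + exp(-6*I*pi/7) + exp(4*I*pi/7)) + (exp(-4*I*pi/7) + 2*exp(-6*I*pi/7) + exp(-2*I*pi/7)) + (exp(-2*I*pi/7) + exp(6*I*pi/7) + 2*exp(4*I*pi/7))] = 0/7 = 0
  <chi_rho, chi_1> = (1/7)[1*(4)*conj(1) + 1*(2*exp(-4*I*pi/7) + exp(-6*I*pi/7) + exp(2*I*pi/7))*conj(exp(2*I*pi/7)) + 1*(exp(2*I*pi/7) + 2*exp(6*I*pi/7) + exp(4*I*pi/7))*conj(exp(4*I*pi/7)) + 1*(exp(-4*I*pi/7) + exp(6*I*pi/7) + 2*exp(2*I*pi/7))*conj(exp(6*I*pi/7)) + 1*(2*exp(-2*I*pi/7) + exp(-6*I*pi/7) + exp(4*I*pi/7))*conj(exp(-6*I*pi/7)) + 1*(exp(-4*I*pi/7) + 2*exp(-6*I*pi/7) + exp(-2*I*pi/7))*conj(exp(-4*I*pi/7)) + 1*(exp(-2*I*pi/7) + exp(6*I*pi/7) + 2*exp(4*I*pi/7))*conj(exp(-2*I*pi/7))]
      = (1/7)[(4) + (1 + 2*exp(-6*I*pi/7) + exp(6*I*pi/7)) + (1 + exp(-2*I*pi/7) + 2*exp(2*I*pi/7)) + (1 + 2*exp(-4*I*pi/7) + exp(4*I*pi/7)) + (1 + exp(-4*I*pi/7) + 2*exp(4*I*pi/7)) + (1 + 2*exp(-2*I*pi/7) + exp(2*I*pi/7)) + (1 + exp(-6*I*pi/7) + 2*exp(6*I*pi/7))] = 7/7 = 1
  <chi_rho, chi_2> = (1/7)[1*(4)*conj(1) + 1*(2*exp(-4*I*pi/7) + exp(-6*I*pi/7) + exp(2*I*pi/7))*conj(exp(4*I*pi/7)) + 1*(exp(2*I*pi/7) + 2*exp(6*I*pi/7) + exp(4*I*pi/7))*conj(exp(-6*I*pi/7)) + 1*(exp(-4*I*pi/7) + exp(6*I*pi/7) + 2*exp(2*I*pi/7))*conj(exp(-2*I*pi/7)) + 1*(2*exp(-2*I*pi/7) + exp(-6*I*pi/7) + exp(4*I*pi/7))*conj(exp(2*I*pi/7)) + 1*(exp(-4*I*pi/7) + 2*exp(-6*I*pi/7) + exp(-2*I*pi/7))*conj(exp(6*I*pi/7)) + 1*(exp(-2*I*pi/7) + exp(6*I*pi/7) + 2*exp(4*I*pi/7))*conj(exp(-4*I*pi/7))]
      = (1/7)[(4) + (exp(-2*I*pi/7) + 2*exp(6*I*pi/7) + exp(4*I*pi/7)) + (2*exp(-2*I*pi/7) + exp(-4*I*pi/7) + exp(-6*I*pi/7)) + (exp(-2*I*pi/7) + exp(-6*I*pi/7) + 2*exp(4*I*pi/7)) + (2*exp(-4*I*pi/7) + exp(6*I*pi/7) + exp(2*I*pi/7)) + (exp(6*I*pi/7) + exp(4*I*pi/7) + 2*exp(2*I*pi/7)) + (exp(-4*I*pi/7) + 2*exp(-6*I*pi/7) + exp(2*I*pi/7))] = 0/7 = 0
  <chi_rho, chi_3> = (1/7)[1*(4)*conj(1) + 1*(2*exp(-4*I*pi/7) + exp(-6*I*pi/7) + exp(2*I*pi/7))*conj(exp(6*I*pi/7)) + 1*(exp(2*I*pi/7) + 2*exp(6*I*pi/7) + exp(4*I*pi/7))*conj(exp(-2*I*pi/7)) + 1*(exp(-4*I*pi/7) + exp(6*I*pi/7) + 2*exp(2*I*pi/7))*conj(exp(4*I*pi/7)) + 1*(2*exp(-2*I*pi/7) + exp(-6*I*pi/7) + exp(4*I*pi/7))*conj(exp(-4*I*pi/7)) + 1*(exp(-4*I*pi/7) + 2*exp(-6*I*pi/7) + exp(-2*I*pi/7))*conj(exp(2*I*pi/7)) + 1*(exp(-2*I*pi/7) + exp(6*I*pi/7) + 2*exp(4*I*pi/7))*conj(exp(-6*I*pi/7))]
      = (1/7)[(4) + (exp(-4*I*pi/7) + exp(2*I*pi/7) + 2*exp(4*I*pi/7)) + (2*exp(-6*I*pi/7) + exp(6*I*pi/7) + exp(4*I*pi/7)) + (2*exp(-2*I*pi/7) + exp(6*I*pi/7) + exp(2*I*pi/7)) + (exp(-2*I*pi/7) + exp(-6*I*pi/7) + 2*exp(2*I*pi/7)) + (exp(-4*I*pi/7) + exp(-6*I*pi/7) + 2*exp(6*I*pi/7)) + (2*exp(-4*I*pi/7) + exp(-2*I*pi/7) + exp(4*I*pi/7))] = 0/7 = 0
  <chi_rho, chi_4> = (1/7)[1*(4)*conj(1) + 1*(2*exp(-4*I*pi/7) + exp(-6*I*pi/7) + exp(2*I*pi/7))*conj(exp(-6*I*pi/7)) + 1*(exp(2*I*pi/7) + 2*exp(6*I*pi/7) + exp(4*I*pi/7))*conj(exp(2*I*pi/7)) + 1*(exp(-4*I*pi/7) + exp(6*I*pi/7) + 2*exp(2*I*pi/7))*conj(exp(-4*I*pi/7)) + 1*(2*exp(-2*I*pi/7) + exp(-6*I*pi/7) + exp(4*I*pi/7))*conj(exp(4*I*pi/7)) + 1*(exp(-4*I*pi/7) + 2*exp(-6*I*pi/7) + exp(-2*I*pi/7))*conj(exp(-2*I*pi/7)) + 1*(exp(-2*I*pi/7) + exp(6*I*pi/7) + 2*exp(4*I*pi/7))*conj(exp(6*I*pi/7))]
      = (1/7)[(4) + (1 + exp(-6*I*pi/7) + 2*exp(2*I*pi/7)) + (1 + exp(2*I*pi/7) + 2*exp(4*I*pi/7)) + (1 + exp(-4*I*pi/7) + 2*exp(6*I*pi/7)) + (1 + 2*exp(-6*I*pi/7) + exp(4*I*pi/7)) + (1 + 2*exp(-4*I*pi/7) + exp(-2*I*pi/7)) + (1 + 2*exp(-2*I*pi/7) + exp(6*I*pi/7))] = 7/7 = 1
  <chi_rho, chi_5> = (1/7)[1*(4)*conj(1) + 1*(2*exp(-4*I*pi/7) + exp(-6*I*pi/7) + exp(2*I*pi/7))*conj(exp(-4*I*pi/7)) + 1*(exp(2*I*pi/7) + 2*exp(6*I*pi/7) + exp(4*I*pi/7))*conj(exp(6*I*pi/7)) + 1*(exp(-4*I*pi/7) + exp(6*I*pi/7) + 2*exp(2*I*pi/7))*conj(exp(2*I*pi/7)) + 1*(2*exp(-2*I*pi/7) + exp(-6*I*pi/7) + exp(4*I*pi/7))*conj(exp(-2*I*pi/7)) + 1*(exp(-4*I*pi/7) + 2*exp(-6*I*pi/7) + exp(-2*I*pi/7))*conj(exp(-6*I*pi/7)) + 1*(exp(-2*I*pi/7) + exp(6*I*pi/7) + 2*exp(4*I*pi/7))*conj(exp(4*I*pi/7))]
      = (1/7)[(4) + (2 + exp(-2*I*pi/7) + exp(6*I*pi/7)) + (2 + exp(-4*I*pi/7) + exp(-2*I*pi/7)) + (2 + exp(-6*I*pi/7) + exp(4*I*pi/7)) + (2 + exp(-4*I*pi/7) + exp(6*I*pi/7)) + (2 + exp(2*I*pi/7) + exp(4*I*pi/7)) + (2 + exp(-6*I*pi/7) + exp(2*I*pi/7))] = 14/7 = 2
  <chi_rho, chi_6> = (1/7)[1*(4)*conj(1) + 1*(2*exp(-4*I*pi/7) + exp(-6*I*pi/7) + exp(2*I*pi/7))*conj(exp(-2*I*pi/7)) + 1*(exp(2*I*pi/7) + 2*exp(6*I*pi/7) + exp(4*I*pi/7))*conj(exp(-4*I*pi/7)) + 1*(exp(-4*I*pi/7) + exp(6*I*pi/7) + 2*exp(2*I*pi/7))*conj(exp(-6*I*pi/7)) + 1*(2*exp(-2*I*pi/7) + exp(-6*I*pi/7) + exp(4*I*pi/7))*conj(exp(6*I*pi/7)) + 1*(exp(-4*I*pi/7) + 2*exp(-6*I*pi/7) + exp(-2*I*pi/7))*conj(exp(4*I*pi/7)) + 1*(exp(-2*I*pi/7) + exp(6*I*pi/7) + 2*exp(4*I*pi/7))*conj(exp(2*I*pi/7))]
      = (1/7)[(4) + (2*exp(-2*I*pi/7) + exp(-4*I*pi/7) + exp(4*I*pi/7)) + (2*exp(-4*I*pi/7) + exp(-6*I*pi/7) + exp(6*I*pi/7)) + (2*exp(-6*I*pi/7) + exp(-2*I*pi/7) + exp(2*I*pi/7)) + (exp(-2*I*pi/7) + exp(2*I*pi/7) + 2*exp(6*I*pi/7)) + (exp(-6*I*pi/7) + exp(6*I*pi/7) + 2*exp(4*I*pi/7)) + (exp(-4*I*pi/7) + exp(4*I*pi/7) + 2*exp(2*I*pi/7))] = 0/7 = 0
(Exp terms are combined using exp(i*s)*conj(exp(i*t)) = exp(i*(s-t)), and sums of them are collapsed using the identity that for every m > 1 the m distinct m-th roots of unity sum to 0, e.g. 1 + exp(2*I*pi/3) + exp(-2*I*pi/3) = 0.)
Dimension check: dim(rho) = sum (mult * dim) = 0*1 + 1*1 + 0*1 + 0*1 + 1*1 + 2*1 + 0*1 = 4 = chi_rho(e) = 4.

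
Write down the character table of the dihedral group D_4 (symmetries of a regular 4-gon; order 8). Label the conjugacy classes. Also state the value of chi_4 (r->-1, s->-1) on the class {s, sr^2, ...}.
Conjugacy classes: {e} of size 1, {r^2} of size 1, {r^1, r^3} of size 2, {s, sr^2, ...} of size 2, {sr, sr^3, ...} of size 2.
Character table:
  irrep \ class              {e} (size 1)  {r^2} (size 1)  {r^1, r^3} (size 2)  {s, sr^2, ...} (size 2)  {sr, sr^3, ...} (size 2)
  chi_1 (triv)               1             1               1                    1                        1                       
  chi_2 (sign: r->1, s->-1)  1             1               1                    -1                       -1                      
  chi_3 (r->-1, s->1)        1             1               -1                   1                        -1                      
  chi_4 (r->-1, s->-1)       1             1               -1                   -1                       1                       
  chi_5 (2d, j=1)            2             -2              0                    0                        0                       

Spot check: chi_4 (r->-1, s->-1) on {s, sr^2, ...} = -1.

D_4 has order 2*4 = 8 with 5 conjugacy classes, hence 5 irreducibles. Sum of squared dims 1 + 1 + 1 + 1 + 4 = 8 = |G|. Linear characters come from the abelianisation; the 2-dimensional irreps have character r^k -> 2*cos(2*pi*j*k/4), reflections -> 0.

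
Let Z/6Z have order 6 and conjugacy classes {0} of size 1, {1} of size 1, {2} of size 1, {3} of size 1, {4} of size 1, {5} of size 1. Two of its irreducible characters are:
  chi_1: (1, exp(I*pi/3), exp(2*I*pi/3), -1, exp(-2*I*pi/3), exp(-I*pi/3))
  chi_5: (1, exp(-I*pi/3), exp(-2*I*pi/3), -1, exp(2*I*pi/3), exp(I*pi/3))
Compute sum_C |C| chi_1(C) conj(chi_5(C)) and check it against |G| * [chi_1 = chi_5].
Sum = 0; so <chi_1, chi_5> = 0 (distinct irreducibles are orthogonal).

Derivation: Compute term by term over conjugacy classes (|C| * chi_1(C) * conj(chi_5(C))):
  1*(1)*conj(1) + 1*(exp(I*pi/3))*conj(exp(-I*pi/3)) + 1*(exp(2*I*pi/3))*conj(exp(-2*I*pi/3)) + 1*(-1)*conj(-1) + 1*(exp(-2*I*pi/3))*conj(exp(2*I*pi/3)) + 1*(exp(-I*pi/3))*conj(exp(I*pi/3))
  = (1) + (exp(2*I*pi/3)) + (exp(-2*I*pi/3)) + (1) + (exp(2*I*pi/3)) + (exp(-2*I*pi/3))
  = 0.
(Exp terms are combined using exp(i*s)*conj(exp(i*t)) = exp(i*(s-t)), and sums of them are collapsed using the identity that for every m > 1 the m distinct m-th roots of unity sum to 0, e.g. 1 + exp(2*I*pi/3) + exp(-2*I*pi/3) = 0.)
Dividing by |G| = 6 gives 0/6 = 0, matching the row-orthogonality relation <chi_1, chi_5> = [chi_1 = chi_5].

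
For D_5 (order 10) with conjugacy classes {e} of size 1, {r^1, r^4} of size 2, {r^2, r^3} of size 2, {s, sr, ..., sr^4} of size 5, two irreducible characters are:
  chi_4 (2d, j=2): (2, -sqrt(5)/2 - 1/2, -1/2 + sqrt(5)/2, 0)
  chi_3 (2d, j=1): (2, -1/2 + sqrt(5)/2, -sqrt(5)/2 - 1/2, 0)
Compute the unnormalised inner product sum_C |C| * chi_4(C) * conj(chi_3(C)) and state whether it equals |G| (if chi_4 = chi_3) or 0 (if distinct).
Sum = 0; so <chi_4, chi_3> = 0 (distinct irreducibles are orthogonal).

Details: Compute term by term over conjugacy classes (|C| * chi_4(C) * conj(chi_3(C))):
  1*(2)*conj(2) + 2*(-sqrt(5)/2 - 1/2)*conj(-1/2 + sqrt(5)/2) + 2*(-1/2 + sqrt(5)/2)*conj(-sqrt(5)/2 - 1/2) + 5*(0)*conj(0)
  = (4) + (-2) + (-2) + (0)
  = 0.
Dividing by |G| = 10 gives 0/10 = 0, matching the row-orthogonality relation <chi_4, chi_3> = [chi_4 = chi_3].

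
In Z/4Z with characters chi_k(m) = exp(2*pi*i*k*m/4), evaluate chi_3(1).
chi_3(1) = zeta_4^3 = -I

Solution. chi_3(1) = zeta_4^(3*1) = zeta_4^3. Since zeta_4^4 = 1, this equals zeta_4^3 = exp(2*pi*i*3/4) = -I.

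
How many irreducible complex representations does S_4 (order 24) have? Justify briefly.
5

Explanation: The number of irreducible complex representations of a finite group equals its number of conjugacy classes. Conjugacy classes in S_4 correspond to cycle types, i.e. partitions of 4; there are p(4) = 5 of them, so S_4 (order 24) has exactly 5 irreducible complex representations.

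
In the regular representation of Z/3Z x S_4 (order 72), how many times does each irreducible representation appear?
Each irreducible V_i of dimension d_i appears with multiplicity d_i, i.e. rho_reg = (direct sum over all irreducibles V_i) d_i V_i. The irreducible dimensions for Z/3Z x S_4 are 1, 1, 1, 1, 1, 1, 2, 2, 2, 3, 3, 3, 3, 3, 3: 6 irreducibles of dimension 1, each with multiplicity 1; 3 irreducibles of dimension 2, each with multiplicity 2; 6 irreducibles of dimension 3, each with multiplicity 3. Total dimension 6*1*1 + 3*2*2 + 6*3*3 = 72 = |G|.

Reasoning: General theorem: in the regular representation of a finite group G, each irreducible appears with multiplicity equal to its dimension. Check: dim(rho_reg) = sum d_i^2 = 1 + 1 + 1 + 1 + 1 + 1 + 4 + 4 + 4 + 9 + 9 + 9 + 9 + 9 + 9 = 72 = |G|.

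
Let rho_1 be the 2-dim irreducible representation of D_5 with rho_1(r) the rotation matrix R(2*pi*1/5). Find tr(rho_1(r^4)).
chi_{rho_1}(r^4) = 2*cos(2*pi*1*4/5) = -1/2 + sqrt(5)/2

Why: rho_1(r^4) is rotation by angle 2*pi*1*4/5, whose trace is 2*cos(2*pi*1*4/5) = -1/2 + sqrt(5)/2.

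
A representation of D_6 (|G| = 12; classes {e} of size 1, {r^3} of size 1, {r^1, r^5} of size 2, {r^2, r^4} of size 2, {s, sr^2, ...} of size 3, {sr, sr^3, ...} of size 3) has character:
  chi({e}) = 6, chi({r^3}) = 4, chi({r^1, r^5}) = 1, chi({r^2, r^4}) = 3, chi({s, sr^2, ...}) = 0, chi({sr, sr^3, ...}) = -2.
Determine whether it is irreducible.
Not irreducible (reducible): <chi, chi> = 7 > 1.

<chi, chi> = (1/|G|) sum_C |C| * |chi(C)|^2 = (1/12)[1*|6|^2 + 1*|4|^2 + 2*|1|^2 + 2*|3|^2 + 3*|0|^2 + 3*|-2|^2]
  = (1/12)[(36) + (16) + (2) + (18) + (0) + (12)] = 84/12 = 7.
A character is irreducible iff <chi, chi> = 1, so this representation is reducible.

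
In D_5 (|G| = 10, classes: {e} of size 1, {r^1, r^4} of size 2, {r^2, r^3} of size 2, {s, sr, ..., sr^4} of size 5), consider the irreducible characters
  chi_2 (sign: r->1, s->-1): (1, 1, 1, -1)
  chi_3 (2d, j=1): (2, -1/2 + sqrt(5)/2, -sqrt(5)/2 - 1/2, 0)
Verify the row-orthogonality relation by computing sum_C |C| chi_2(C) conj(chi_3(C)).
Sum = 0; so <chi_2, chi_3> = 0 (distinct irreducibles are orthogonal).

Derivation: Compute term by term over conjugacy classes (|C| * chi_2(C) * conj(chi_3(C))):
  1*(1)*conj(2) + 2*(1)*conj(-1/2 + sqrt(5)/2) + 2*(1)*conj(-sqrt(5)/2 - 1/2) + 5*(-1)*conj(0)
  = (2) + (-1 + sqrt(5)) + (-sqrt(5) - 1) + (0)
  = 0.
Dividing by |G| = 10 gives 0/10 = 0, matching the row-orthogonality relation <chi_2, chi_3> = [chi_2 = chi_3].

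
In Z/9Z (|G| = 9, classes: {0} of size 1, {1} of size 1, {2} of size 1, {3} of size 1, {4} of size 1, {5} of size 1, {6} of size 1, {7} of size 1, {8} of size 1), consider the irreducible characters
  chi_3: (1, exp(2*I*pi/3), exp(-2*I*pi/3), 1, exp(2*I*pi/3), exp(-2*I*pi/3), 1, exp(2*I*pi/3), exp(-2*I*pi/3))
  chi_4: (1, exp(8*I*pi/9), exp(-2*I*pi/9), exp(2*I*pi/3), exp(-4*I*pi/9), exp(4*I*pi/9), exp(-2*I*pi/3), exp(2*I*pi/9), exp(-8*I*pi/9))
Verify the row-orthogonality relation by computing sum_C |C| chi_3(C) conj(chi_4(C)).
Sum = 0; so <chi_3, chi_4> = 0 (distinct irreducibles are orthogonal).

Argument: Compute term by term over conjugacy classes (|C| * chi_3(C) * conj(chi_4(C))):
  1*(1)*conj(1) + 1*(exp(2*I*pi/3))*conj(exp(8*I*pi/9)) + 1*(exp(-2*I*pi/3))*conj(exp(-2*I*pi/9)) + 1*(1)*conj(exp(2*I*pi/3)) + 1*(exp(2*I*pi/3))*conj(exp(-4*I*pi/9)) + 1*(exp(-2*I*pi/3))*conj(exp(4*I*pi/9)) + 1*(1)*conj(exp(-2*I*pi/3)) + 1*(exp(2*I*pi/3))*conj(exp(2*I*pi/9)) + 1*(exp(-2*I*pi/3))*conj(exp(-8*I*pi/9))
  = (1) + (exp(-2*I*pi/9)) + (exp(-4*I*pi/9)) + (exp(-2*I*pi/3)) + (exp(-8*I*pi/9)) + (exp(8*I*pi/9)) + (exp(2*I*pi/3)) + (exp(4*I*pi/9)) + (exp(2*I*pi/9))
  = 0.
(Exp terms are combined using exp(i*s)*conj(exp(i*t)) = exp(i*(s-t)), and sums of them are collapsed using the identity that for every m > 1 the m distinct m-th roots of unity sum to 0, e.g. 1 + exp(2*I*pi/3) + exp(-2*I*pi/3) = 0.)
Dividing by |G| = 9 gives 0/9 = 0, matching the row-orthogonality relation <chi_3, chi_4> = [chi_3 = chi_4].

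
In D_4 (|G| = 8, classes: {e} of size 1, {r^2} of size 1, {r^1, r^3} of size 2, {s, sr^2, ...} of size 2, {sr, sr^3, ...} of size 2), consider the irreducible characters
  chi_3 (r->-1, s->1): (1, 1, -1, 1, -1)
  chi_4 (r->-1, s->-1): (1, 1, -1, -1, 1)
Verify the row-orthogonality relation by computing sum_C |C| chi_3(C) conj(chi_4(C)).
Sum = 0; so <chi_3, chi_4> = 0 (distinct irreducibles are orthogonal).

Working: Compute term by term over conjugacy classes (|C| * chi_3(C) * conj(chi_4(C))):
  1*(1)*conj(1) + 1*(1)*conj(1) + 2*(-1)*conj(-1) + 2*(1)*conj(-1) + 2*(-1)*conj(1)
  = (1) + (1) + (2) + (-2) + (-2)
  = 0.
Dividing by |G| = 8 gives 0/8 = 0, matching the row-orthogonality relation <chi_3, chi_4> = [chi_3 = chi_4].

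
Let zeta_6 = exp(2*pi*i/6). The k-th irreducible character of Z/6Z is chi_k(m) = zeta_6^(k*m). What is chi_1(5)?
chi_1(5) = zeta_6^5 = exp(-I*pi/3)

Argument: chi_1(5) = zeta_6^(1*5) = zeta_6^5. Since zeta_6^6 = 1, this equals zeta_6^5 = exp(2*pi*i*5/6) = exp(-I*pi/3).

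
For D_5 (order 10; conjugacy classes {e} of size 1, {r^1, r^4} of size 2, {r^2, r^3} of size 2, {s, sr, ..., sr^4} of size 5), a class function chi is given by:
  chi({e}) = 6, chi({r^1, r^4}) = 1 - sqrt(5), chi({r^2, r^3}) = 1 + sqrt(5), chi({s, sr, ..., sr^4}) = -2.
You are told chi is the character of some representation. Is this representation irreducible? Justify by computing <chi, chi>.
Not irreducible (reducible): <chi, chi> = 8 > 1.

Explanation: <chi, chi> = (1/|G|) sum_C |C| * |chi(C)|^2 = (1/10)[1*|6|^2 + 2*|1 - sqrt(5)|^2 + 2*|1 + sqrt(5)|^2 + 5*|-2|^2]
  = (1/10)[(36) + (12 - 4*sqrt(5)) + (4*sqrt(5) + 12) + (20)] = 80/10 = 8.
A character is irreducible iff <chi, chi> = 1, so this representation is reducible.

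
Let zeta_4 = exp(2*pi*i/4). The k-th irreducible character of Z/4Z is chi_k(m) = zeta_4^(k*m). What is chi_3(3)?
chi_3(3) = zeta_4^9 = I

Working: chi_3(3) = zeta_4^(3*3) = zeta_4^9. Since zeta_4^4 = 1, this equals zeta_4^1 = exp(2*pi*i*1/4) = I.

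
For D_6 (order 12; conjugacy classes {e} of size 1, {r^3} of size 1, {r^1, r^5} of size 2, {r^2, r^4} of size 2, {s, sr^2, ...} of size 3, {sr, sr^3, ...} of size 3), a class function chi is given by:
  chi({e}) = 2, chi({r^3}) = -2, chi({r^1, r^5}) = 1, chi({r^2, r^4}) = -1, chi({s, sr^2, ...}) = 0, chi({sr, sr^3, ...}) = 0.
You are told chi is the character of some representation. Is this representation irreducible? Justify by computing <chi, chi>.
Irreducible: <chi, chi> = 1.

<chi, chi> = (1/|G|) sum_C |C| * |chi(C)|^2 = (1/12)[1*|2|^2 + 1*|-2|^2 + 2*|1|^2 + 2*|-1|^2 + 3*|0|^2 + 3*|0|^2]
  = (1/12)[(4) + (4) + (2) + (2) + (0) + (0)] = 12/12 = 1.
A character is irreducible iff <chi, chi> = 1, so this representation is irreducible.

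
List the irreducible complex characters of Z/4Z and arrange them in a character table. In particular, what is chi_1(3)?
Character table of Z/4Z (irreps indexed chi_0,...,chi_3 with chi_k(m) = zeta_4^(k*m), zeta_4 = exp(2*pi*i/4)):
  irrep \ class  {0} (size 1)  {1} (size 1)  {2} (size 1)  {3} (size 1)
  chi_0          1             1             1             1           
  chi_1          1             I             -1            -I          
  chi_2          1             -1            1             -1          
  chi_3          1             -I            -1            I           

Spot check: chi_1(3) = zeta_4^(1*3) = zeta_4^3 = -I.

Derivation: Z/4Z is abelian, so all 4 irreducible complex representations are 1-dimensional. They are given by chi_k(m) = zeta_4^(k*m) for k = 0,...,3. Row orthogonality: sum_m chi_k(m) conj(chi_l(m)) = 4 * [k = l].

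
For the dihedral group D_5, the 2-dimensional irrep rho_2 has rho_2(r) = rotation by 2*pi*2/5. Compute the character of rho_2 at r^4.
chi_{rho_2}(r^4) = 2*cos(2*pi*2*4/5) = -sqrt(5)/2 - 1/2

Working: rho_2(r^4) is rotation by angle 2*pi*2*4/5, whose trace is 2*cos(2*pi*2*4/5) = -sqrt(5)/2 - 1/2.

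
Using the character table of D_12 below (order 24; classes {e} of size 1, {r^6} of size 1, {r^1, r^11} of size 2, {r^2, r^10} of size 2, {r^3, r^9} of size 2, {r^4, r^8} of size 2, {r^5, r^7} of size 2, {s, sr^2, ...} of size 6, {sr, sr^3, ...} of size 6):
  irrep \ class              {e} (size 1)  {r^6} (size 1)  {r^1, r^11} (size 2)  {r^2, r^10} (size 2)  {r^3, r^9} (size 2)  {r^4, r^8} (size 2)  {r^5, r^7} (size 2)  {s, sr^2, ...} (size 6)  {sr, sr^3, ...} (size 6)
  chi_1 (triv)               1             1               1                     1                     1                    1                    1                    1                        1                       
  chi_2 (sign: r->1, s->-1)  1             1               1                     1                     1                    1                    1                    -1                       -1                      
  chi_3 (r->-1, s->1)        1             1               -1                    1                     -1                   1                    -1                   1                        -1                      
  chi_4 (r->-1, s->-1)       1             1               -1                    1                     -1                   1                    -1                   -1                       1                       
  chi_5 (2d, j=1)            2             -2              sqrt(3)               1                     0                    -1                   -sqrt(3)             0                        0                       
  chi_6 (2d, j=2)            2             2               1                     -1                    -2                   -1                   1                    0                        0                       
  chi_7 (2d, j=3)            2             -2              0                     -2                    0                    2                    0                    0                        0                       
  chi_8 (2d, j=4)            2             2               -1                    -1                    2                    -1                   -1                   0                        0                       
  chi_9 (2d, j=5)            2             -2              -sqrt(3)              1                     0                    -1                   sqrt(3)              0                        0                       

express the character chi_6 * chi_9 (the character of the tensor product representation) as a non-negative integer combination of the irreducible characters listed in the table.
chi_6 tensor chi_9 = chi_7 + chi_9 (all other irreducibles have multiplicity 0).

Proof sketch: The character of a tensor product is the pointwise product (chi_6 * chi_9)(C) = chi_6(C) * chi_9(C):
  {e}: (2)*(2), {r^6}: (2)*(-2), {r^1, r^11}: (1)*(-sqrt(3)), {r^2, r^10}: (-1)*(1), {r^3, r^9}: (-2)*(0), {r^4, r^8}: (-1)*(-1), {r^5, r^7}: (1)*(sqrt(3)), {s, sr^2, ...}: (0)*(0), {sr, sr^3, ...}: (0)*(0)
so (chi_6 * chi_9) takes values
  {e} -> 4, {r^6} -> -4, {r^1, r^11} -> -sqrt(3), {r^2, r^10} -> -1, {r^3, r^9} -> 0, {r^4, r^8} -> 1, {r^5, r^7} -> sqrt(3), {s, sr^2, ...} -> 0, {sr, sr^3, ...} -> 0.
Now take the inner product of this character with each irreducible chi from the table, <chi_6*chi_9, chi> = (1/24) sum_C |C| (chi_6*chi_9)(C) conj(chi(C)):
  <chi_6*chi_9, chi_1> = (1/24)[1*(4)*conj(1) + 1*(-4)*conj(1) + 2*(-sqrt(3))*conj(1) + 2*(-1)*conj(1) + 2*(0)*conj(1) + 2*(1)*conj(1) + 2*(sqrt(3))*conj(1) + 6*(0)*conj(1) + 6*(0)*conj(1)]
      = (1/24)[(4) + (-4) + (-2*sqrt(3)) + (-2) + (0) + (2) + (2*sqrt(3)) + (0) + (0)] = 0/24 = 0
  <chi_6*chi_9, chi_2> = (1/24)[1*(4)*conj(1) + 1*(-4)*conj(1) + 2*(-sqrt(3))*conj(1) + 2*(-1)*conj(1) + 2*(0)*conj(1) + 2*(1)*conj(1) + 2*(sqrt(3))*conj(1) + 6*(0)*conj(-1) + 6*(0)*conj(-1)]
      = (1/24)[(4) + (-4) + (-2*sqrt(3)) + (-2) + (0) + (2) + (2*sqrt(3)) + (0) + (0)] = 0/24 = 0
  <chi_6*chi_9, chi_3> = (1/24)[1*(4)*conj(1) + 1*(-4)*conj(1) + 2*(-sqrt(3))*conj(-1) + 2*(-1)*conj(1) + 2*(0)*conj(-1) + 2*(1)*conj(1) + 2*(sqrt(3))*conj(-1) + 6*(0)*conj(1) + 6*(0)*conj(-1)]
      = (1/24)[(4) + (-4) + (2*sqrt(3)) + (-2) + (0) + (2) + (-2*sqrt(3)) + (0) + (0)] = 0/24 = 0
  <chi_6*chi_9, chi_4> = (1/24)[1*(4)*conj(1) + 1*(-4)*conj(1) + 2*(-sqrt(3))*conj(-1) + 2*(-1)*conj(1) + 2*(0)*conj(-1) + 2*(1)*conj(1) + 2*(sqrt(3))*conj(-1) + 6*(0)*conj(-1) + 6*(0)*conj(1)]
      = (1/24)[(4) + (-4) + (2*sqrt(3)) + (-2) + (0) + (2) + (-2*sqrt(3)) + (0) + (0)] = 0/24 = 0
  <chi_6*chi_9, chi_5> = (1/24)[1*(4)*conj(2) + 1*(-4)*conj(-2) + 2*(-sqrt(3))*conj(sqrt(3)) + 2*(-1)*conj(1) + 2*(0)*conj(0) + 2*(1)*conj(-1) + 2*(sqrt(3))*conj(-sqrt(3)) + 6*(0)*conj(0) + 6*(0)*conj(0)]
      = (1/24)[(8) + (8) + (-6) + (-2) + (0) + (-2) + (-6) + (0) + (0)] = 0/24 = 0
  <chi_6*chi_9, chi_6> = (1/24)[1*(4)*conj(2) + 1*(-4)*conj(2) + 2*(-sqrt(3))*conj(1) + 2*(-1)*conj(-1) + 2*(0)*conj(-2) + 2*(1)*conj(-1) + 2*(sqrt(3))*conj(1) + 6*(0)*conj(0) + 6*(0)*conj(0)]
      = (1/24)[(8) + (-8) + (-2*sqrt(3)) + (2) + (0) + (-2) + (2*sqrt(3)) + (0) + (0)] = 0/24 = 0
  <chi_6*chi_9, chi_7> = (1/24)[1*(4)*conj(2) + 1*(-4)*conj(-2) + 2*(-sqrt(3))*conj(0) + 2*(-1)*conj(-2) + 2*(0)*conj(0) + 2*(1)*conj(2) + 2*(sqrt(3))*conj(0) + 6*(0)*conj(0) + 6*(0)*conj(0)]
      = (1/24)[(8) + (8) + (0) + (4) + (0) + (4) + (0) + (0) + (0)] = 24/24 = 1
  <chi_6*chi_9, chi_8> = (1/24)[1*(4)*conj(2) + 1*(-4)*conj(2) + 2*(-sqrt(3))*conj(-1) + 2*(-1)*conj(-1) + 2*(0)*conj(2) + 2*(1)*conj(-1) + 2*(sqrt(3))*conj(-1) + 6*(0)*conj(0) + 6*(0)*conj(0)]
      = (1/24)[(8) + (-8) + (2*sqrt(3)) + (2) + (0) + (-2) + (-2*sqrt(3)) + (0) + (0)] = 0/24 = 0
  <chi_6*chi_9, chi_9> = (1/24)[1*(4)*conj(2) + 1*(-4)*conj(-2) + 2*(-sqrt(3))*conj(-sqrt(3)) + 2*(-1)*conj(1) + 2*(0)*conj(0) + 2*(1)*conj(-1) + 2*(sqrt(3))*conj(sqrt(3)) + 6*(0)*conj(0) + 6*(0)*conj(0)]
      = (1/24)[(8) + (8) + (6) + (-2) + (0) + (-2) + (6) + (0) + (0)] = 24/24 = 1
Hence the multiplicities are chi_7: 1, chi_9: 1. Dimension check: dim(chi_6)*dim(chi_9) = 2*2 = 4 and sum (mult * dim) = 1*2 + 1*2 = 4.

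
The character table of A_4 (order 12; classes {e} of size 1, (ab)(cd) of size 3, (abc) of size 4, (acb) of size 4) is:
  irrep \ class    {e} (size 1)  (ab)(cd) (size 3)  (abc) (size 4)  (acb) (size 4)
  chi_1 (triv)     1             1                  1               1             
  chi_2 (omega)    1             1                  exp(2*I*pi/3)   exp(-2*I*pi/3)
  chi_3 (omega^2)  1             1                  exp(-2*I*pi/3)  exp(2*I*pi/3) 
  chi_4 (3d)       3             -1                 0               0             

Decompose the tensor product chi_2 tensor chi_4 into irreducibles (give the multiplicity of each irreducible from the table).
chi_2 tensor chi_4 = chi_4 (all other irreducibles have multiplicity 0).

The character of a tensor product is the pointwise product (chi_2 * chi_4)(C) = chi_2(C) * chi_4(C):
  {e}: (1)*(3), (ab)(cd): (1)*(-1), (abc): (exp(2*I*pi/3))*(0), (acb): (exp(-2*I*pi/3))*(0)
so (chi_2 * chi_4) takes values
  {e} -> 3, (ab)(cd) -> -1, (abc) -> 0, (acb) -> 0.
Now take the inner product of this character with each irreducible chi from the table, <chi_2*chi_4, chi> = (1/12) sum_C |C| (chi_2*chi_4)(C) conj(chi(C)):
  <chi_2*chi_4, chi_1> = (1/12)[1*(3)*conj(1) + 3*(-1)*conj(1) + 4*(0)*conj(1) + 4*(0)*conj(1)]
      = (1/12)[(3) + (-3) + (0) + (0)] = 0/12 = 0
  <chi_2*chi_4, chi_2> = (1/12)[1*(3)*conj(1) + 3*(-1)*conj(1) + 4*(0)*conj(exp(2*I*pi/3)) + 4*(0)*conj(exp(-2*I*pi/3))]
      = (1/12)[(3) + (-3) + (0) + (0)] = 0/12 = 0
  <chi_2*chi_4, chi_3> = (1/12)[1*(3)*conj(1) + 3*(-1)*conj(1) + 4*(0)*conj(exp(-2*I*pi/3)) + 4*(0)*conj(exp(2*I*pi/3))]
      = (1/12)[(3) + (-3) + (0) + (0)] = 0/12 = 0
  <chi_2*chi_4, chi_4> = (1/12)[1*(3)*conj(3) + 3*(-1)*conj(-1) + 4*(0)*conj(0) + 4*(0)*conj(0)]
      = (1/12)[(9) + (3) + (0) + (0)] = 12/12 = 1
(Exp terms are combined using exp(i*s)*conj(exp(i*t)) = exp(i*(s-t)), and sums of them are collapsed using the identity that for every m > 1 the m distinct m-th roots of unity sum to 0, e.g. 1 + exp(2*I*pi/3) + exp(-2*I*pi/3) = 0.)
Hence the multiplicities are chi_4: 1. Dimension check: dim(chi_2)*dim(chi_4) = 1*3 = 3 and sum (mult * dim) = 1*3 = 3.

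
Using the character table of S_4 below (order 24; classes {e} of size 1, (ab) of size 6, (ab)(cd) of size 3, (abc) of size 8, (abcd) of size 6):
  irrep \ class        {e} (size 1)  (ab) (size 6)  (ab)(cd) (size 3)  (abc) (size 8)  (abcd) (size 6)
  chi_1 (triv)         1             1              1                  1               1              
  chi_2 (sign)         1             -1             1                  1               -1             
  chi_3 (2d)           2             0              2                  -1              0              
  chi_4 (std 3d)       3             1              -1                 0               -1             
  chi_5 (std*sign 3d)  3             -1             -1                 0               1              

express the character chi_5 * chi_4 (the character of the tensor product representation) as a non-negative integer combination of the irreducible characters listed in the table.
chi_5 tensor chi_4 = chi_2 + chi_3 + chi_4 + chi_5 (all other irreducibles have multiplicity 0).

Solution. The character of a tensor product is the pointwise product (chi_5 * chi_4)(C) = chi_5(C) * chi_4(C):
  {e}: (3)*(3), (ab): (-1)*(1), (ab)(cd): (-1)*(-1), (abc): (0)*(0), (abcd): (1)*(-1)
so (chi_5 * chi_4) takes values
  {e} -> 9, (ab) -> -1, (ab)(cd) -> 1, (abc) -> 0, (abcd) -> -1.
Now take the inner product of this character with each irreducible chi from the table, <chi_5*chi_4, chi> = (1/24) sum_C |C| (chi_5*chi_4)(C) conj(chi(C)):
  <chi_5*chi_4, chi_1> = (1/24)[1*(9)*conj(1) + 6*(-1)*conj(1) + 3*(1)*conj(1) + 8*(0)*conj(1) + 6*(-1)*conj(1)]
      = (1/24)[(9) + (-6) + (3) + (0) + (-6)] = 0/24 = 0
  <chi_5*chi_4, chi_2> = (1/24)[1*(9)*conj(1) + 6*(-1)*conj(-1) + 3*(1)*conj(1) + 8*(0)*conj(1) + 6*(-1)*conj(-1)]
      = (1/24)[(9) + (6) + (3) + (0) + (6)] = 24/24 = 1
  <chi_5*chi_4, chi_3> = (1/24)[1*(9)*conj(2) + 6*(-1)*conj(0) + 3*(1)*conj(2) + 8*(0)*conj(-1) + 6*(-1)*conj(0)]
      = (1/24)[(18) + (0) + (6) + (0) + (0)] = 24/24 = 1
  <chi_5*chi_4, chi_4> = (1/24)[1*(9)*conj(3) + 6*(-1)*conj(1) + 3*(1)*conj(-1) + 8*(0)*conj(0) + 6*(-1)*conj(-1)]
      = (1/24)[(27) + (-6) + (-3) + (0) + (6)] = 24/24 = 1
  <chi_5*chi_4, chi_5> = (1/24)[1*(9)*conj(3) + 6*(-1)*conj(-1) + 3*(1)*conj(-1) + 8*(0)*conj(0) + 6*(-1)*conj(1)]
      = (1/24)[(27) + (6) + (-3) + (0) + (-6)] = 24/24 = 1
Hence the multiplicities are chi_2: 1, chi_3: 1, chi_4: 1, chi_5: 1. Dimension check: dim(chi_5)*dim(chi_4) = 3*3 = 9 and sum (mult * dim) = 1*1 + 1*2 + 1*3 + 1*3 = 9.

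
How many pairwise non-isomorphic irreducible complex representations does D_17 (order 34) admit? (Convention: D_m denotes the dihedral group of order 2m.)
10

Derivation: The number of irreducible complex representations of a finite group equals its number of conjugacy classes. D_17 has 10 conjugacy classes ((n+3)/2 for n odd), so D_17 (order 34) has exactly 10 irreducible complex representations.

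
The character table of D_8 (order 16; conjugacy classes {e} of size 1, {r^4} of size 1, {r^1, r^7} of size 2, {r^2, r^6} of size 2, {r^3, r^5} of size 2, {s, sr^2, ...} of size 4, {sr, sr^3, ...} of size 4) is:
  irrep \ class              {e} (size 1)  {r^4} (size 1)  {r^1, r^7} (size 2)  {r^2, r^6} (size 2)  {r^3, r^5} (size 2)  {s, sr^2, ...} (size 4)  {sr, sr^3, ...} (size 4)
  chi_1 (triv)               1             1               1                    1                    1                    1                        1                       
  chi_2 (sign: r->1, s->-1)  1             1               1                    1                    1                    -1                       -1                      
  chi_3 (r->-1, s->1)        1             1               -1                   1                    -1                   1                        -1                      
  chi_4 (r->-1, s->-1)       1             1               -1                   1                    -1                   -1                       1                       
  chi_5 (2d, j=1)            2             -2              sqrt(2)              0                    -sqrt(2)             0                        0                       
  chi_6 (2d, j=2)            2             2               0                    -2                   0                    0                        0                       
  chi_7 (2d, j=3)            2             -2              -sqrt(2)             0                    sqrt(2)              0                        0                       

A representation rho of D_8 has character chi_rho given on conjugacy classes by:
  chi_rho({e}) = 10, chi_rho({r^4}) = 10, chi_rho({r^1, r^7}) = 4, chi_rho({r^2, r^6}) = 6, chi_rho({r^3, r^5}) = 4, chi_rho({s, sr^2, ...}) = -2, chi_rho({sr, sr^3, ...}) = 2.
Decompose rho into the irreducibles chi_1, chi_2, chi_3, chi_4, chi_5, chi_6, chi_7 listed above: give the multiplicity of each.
Multiplicities: chi_1: 3, chi_2: 3, chi_3: 0, chi_4: 2, chi_5: 0, chi_6: 1, chi_7: 0.

Explanation: Use <chi_rho, chi> = (1/|G|) sum_C |C| * chi_rho(C) * conj(chi(C)) with |G| = 16 for each irreducible chi in the table:
  <chi_rho, chi_1> = (1/16)[1*(10)*conj(1) + 1*(10)*conj(1) + 2*(4)*conj(1) + 2*(6)*conj(1) + 2*(4)*conj(1) + 4*(-2)*conj(1) + 4*(2)*conj(1)]
      = (1/16)[(10) + (10) + (8) + (12) + (8) + (-8) + (8)] = 48/16 = 3
  <chi_rho, chi_2> = (1/16)[1*(10)*conj(1) + 1*(10)*conj(1) + 2*(4)*conj(1) + 2*(6)*conj(1) + 2*(4)*conj(1) + 4*(-2)*conj(-1) + 4*(2)*conj(-1)]
      = (1/16)[(10) + (10) + (8) + (12) + (8) + (8) + (-8)] = 48/16 = 3
  <chi_rho, chi_3> = (1/16)[1*(10)*conj(1) + 1*(10)*conj(1) + 2*(4)*conj(-1) + 2*(6)*conj(1) + 2*(4)*conj(-1) + 4*(-2)*conj(1) + 4*(2)*conj(-1)]
      = (1/16)[(10) + (10) + (-8) + (12) + (-8) + (-8) + (-8)] = 0/16 = 0
  <chi_rho, chi_4> = (1/16)[1*(10)*conj(1) + 1*(10)*conj(1) + 2*(4)*conj(-1) + 2*(6)*conj(1) + 2*(4)*conj(-1) + 4*(-2)*conj(-1) + 4*(2)*conj(1)]
      = (1/16)[(10) + (10) + (-8) + (12) + (-8) + (8) + (8)] = 32/16 = 2
  <chi_rho, chi_5> = (1/16)[1*(10)*conj(2) + 1*(10)*conj(-2) + 2*(4)*conj(sqrt(2)) + 2*(6)*conj(0) + 2*(4)*conj(-sqrt(2)) + 4*(-2)*conj(0) + 4*(2)*conj(0)]
      = (1/16)[(20) + (-20) + (8*sqrt(2)) + (0) + (-8*sqrt(2)) + (0) + (0)] = 0/16 = 0
  <chi_rho, chi_6> = (1/16)[1*(10)*conj(2) + 1*(10)*conj(2) + 2*(4)*conj(0) + 2*(6)*conj(-2) + 2*(4)*conj(0) + 4*(-2)*conj(0) + 4*(2)*conj(0)]
      = (1/16)[(20) + (20) + (0) + (-24) + (0) + (0) + (0)] = 16/16 = 1
  <chi_rho, chi_7> = (1/16)[1*(10)*conj(2) + 1*(10)*conj(-2) + 2*(4)*conj(-sqrt(2)) + 2*(6)*conj(0) + 2*(4)*conj(sqrt(2)) + 4*(-2)*conj(0) + 4*(2)*conj(0)]
      = (1/16)[(20) + (-20) + (-8*sqrt(2)) + (0) + (8*sqrt(2)) + (0) + (0)] = 0/16 = 0
Dimension check: dim(rho) = sum (mult * dim) = 3*1 + 3*1 + 0*1 + 2*1 + 0*2 + 1*2 + 0*2 = 10 = chi_rho(e) = 10.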